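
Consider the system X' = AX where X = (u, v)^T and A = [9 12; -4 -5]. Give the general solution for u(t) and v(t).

u(t) = -2c_1e^(3t) - 3c_2e^(t), v(t) = c_1e^(3t) + 2c_2e^(t)

Coefficient matrix A = [[9, 12], [-4, -5]].
Characteristic polynomial det(A - λI) = λ^2 - 4λ + 3 = 0.
Eigenvalues λ = 3, 1.
For λ=3: (A-λI) row 1 is [6, 12], so an eigenvector is (-2, 1).
For λ=1: (A-λI) row 1 is [8, 12], so an eigenvector is (-3, 2).
General solution: c_1e^(3t)(-2,1) + c_2e^(t)(-3,2).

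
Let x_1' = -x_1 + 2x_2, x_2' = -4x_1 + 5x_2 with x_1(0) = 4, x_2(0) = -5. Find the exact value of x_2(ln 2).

A = [[-1,2],[-4,5]]; eigenvalues λ = 1, 3.
Eigenvectors: (1,1) for λ=1, (-1,-2) for λ=3.
From the initial condition, c_1 = 13, c_2 = 9.
x_2(ln 2) = (13)(2^1)(1) + (9)(2^3)(-2) = -118.

-118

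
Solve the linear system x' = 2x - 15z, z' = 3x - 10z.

x(t) = -c_1e^(-4t)sin(3t) + 2c_1e^(-4t)cos(3t) + 2c_2e^(-4t)sin(3t) + c_2e^(-4t)cos(3t), z(t) = c_1e^(-4t)cos(3t) + c_2e^(-4t)sin(3t)

Coefficient matrix A = [[2, -15], [3, -10]].
Characteristic polynomial det(A - λI) = λ^2 + 8λ + 25 = 0.
Eigenvalues λ = -4 ± 3i (complex conjugate pair).
For λ=-4+3i: an eigenvector is (2,1) - i(-1,0) = (2 + i, 1).
A real fundamental pair from Re and Im of e^((-4+3i)t)v: X_1 = e^(-4t)(cos(3t)·(2,1) + sin(3t)·(-1,0)), X_2 = e^(-4t)(sin(3t)·(2,1) - cos(3t)·(-1,0)).
General solution: c_1X_1 + c_2X_2.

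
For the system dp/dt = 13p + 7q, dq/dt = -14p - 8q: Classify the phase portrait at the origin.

saddle

A = [[13,7],[-14,-8]]; det(A-λI) = λ^2 - 5λ - 6.
λ = 6, -1: opposite signs.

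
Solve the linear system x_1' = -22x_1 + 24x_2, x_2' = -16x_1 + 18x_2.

Coefficient matrix A = [[-22, 24], [-16, 18]].
Characteristic polynomial det(A - λI) = λ^2 + 4λ - 12 = 0.
Eigenvalues λ = 2, -6.
For λ=2: (A-λI) row 1 is [-24, 24], so an eigenvector is (-1, -1).
For λ=-6: (A-λI) row 1 is [-16, 24], so an eigenvector is (-3, -2).
General solution: K_1e^(2t)(-1,-1) + K_2e^(-6t)(-3,-2).

x_1(t) = -K_1e^(2t) - 3K_2e^(-6t), x_2(t) = -K_1e^(2t) - 2K_2e^(-6t)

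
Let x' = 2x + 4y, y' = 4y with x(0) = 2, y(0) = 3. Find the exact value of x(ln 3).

A = [[2,4],[0,4]]; eigenvalues λ = 4, 2.
Eigenvectors: (-2,-1) for λ=4, (1,0) for λ=2.
From the initial condition, c_1 = -3, c_2 = -4.
x(ln 3) = (-3)(3^4)(-2) + (-4)(3^2)(1) = 450.

450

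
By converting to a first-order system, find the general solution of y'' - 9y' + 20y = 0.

y(t) = K_1e^(5t) + K_2e^(4t)

Let x_1 = y, x_2 = y'. Then x_1' = x_2 and x_2' = -20x_1 + 9x_2.
A = [[0,1],[-20,9]]; det(A-λI) = λ^2 - 9λ + 20.
Eigenvalues λ = 5, 4 with eigenvectors (1,5), (1,4).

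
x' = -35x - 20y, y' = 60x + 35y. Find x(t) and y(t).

x(t) = 2c_1e^(-5t) + c_2e^(5t), y(t) = -3c_1e^(-5t) - 2c_2e^(5t)

Coefficient matrix A = [[-35, -20], [60, 35]].
Characteristic polynomial det(A - λI) = λ^2 - 25 = 0.
Eigenvalues λ = -5, 5.
For λ=-5: (A-λI) row 1 is [-30, -20], so an eigenvector is (2, -3).
For λ=5: (A-λI) row 1 is [-40, -20], so an eigenvector is (1, -2).
General solution: c_1e^(-5t)(2,-3) + c_2e^(5t)(1,-2).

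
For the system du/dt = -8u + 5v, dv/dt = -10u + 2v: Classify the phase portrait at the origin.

stable spiral

A = [[-8,5],[-10,2]]; det(A-λI) = λ^2 + 6λ + 34.
λ = -3 ± 5i: negative real part.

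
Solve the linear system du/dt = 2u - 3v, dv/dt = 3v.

u(t) = -3c_1e^(3t) + c_2e^(2t), v(t) = c_1e^(3t)

Coefficient matrix A = [[2, -3], [0, 3]].
Characteristic polynomial det(A - λI) = λ^2 - 5λ + 6 = 0.
Eigenvalues λ = 3, 2.
For λ=3: (A-λI) row 1 is [-1, -3], so an eigenvector is (-3, 1).
For λ=2: (A-λI) row 1 is [0, -3], so an eigenvector is (1, 0).
General solution: c_1e^(3t)(-3,1) + c_2e^(2t)(1,0).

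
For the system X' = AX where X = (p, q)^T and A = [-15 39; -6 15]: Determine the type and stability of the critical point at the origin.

center

A = [[-15,39],[-6,15]]; det(A-λI) = λ^2 + 9.
λ = 0 ± 3i: zero real part.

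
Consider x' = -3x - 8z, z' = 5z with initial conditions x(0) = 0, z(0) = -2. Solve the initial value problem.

x(t) = 2e^(5t) - 2e^(-3t), z(t) = -2e^(5t)

Coefficient matrix A = [[-3, -8], [0, 5]].
Characteristic polynomial det(A - λI) = λ^2 - 2λ - 15 = 0.
Eigenvalues λ = 5, -3.
For λ=5: (A-λI) row 1 is [-8, -8], so an eigenvector is (1, -1).
For λ=-3: (A-λI) row 1 is [0, -8], so an eigenvector is (1, 0).
General solution: C_1e^(5t)(1,-1) + C_2e^(-3t)(1,0).
Applying x(0)=0, z(0)=-2 gives C_1=2, C_2=-2.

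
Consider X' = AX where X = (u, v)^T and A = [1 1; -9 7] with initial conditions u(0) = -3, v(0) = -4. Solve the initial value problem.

u(t) = 5te^(4t) - 3e^(4t), v(t) = 15te^(4t) - 4e^(4t)

Coefficient matrix A = [[1, 1], [-9, 7]].
Characteristic polynomial det(A - λI) = λ^2 - 8λ + 16 = 0.
Single eigenvalue λ = 4 with algebraic multiplicity 2.
Eigenvector v = (-1,-3); generalized eigenvector w with (A-λI)w=v is (1,2).
General solution: e^(4t)[c_1·v + c_2·(t·v + w)].
Applying u(0)=-3, v(0)=-4 gives c_1=-2, c_2=-5.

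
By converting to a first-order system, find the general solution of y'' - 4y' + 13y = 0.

Let x_1 = y, x_2 = y'. Then x_1' = x_2 and x_2' = -13x_1 + 4x_2.
A = [[0,1],[-13,4]]; det(A-λI) = λ^2 - 4λ + 13.
Eigenvalues λ = 2 ± 3i.

y(t) = C_1e^(2t)cos(3t) + C_2e^(2t)sin(3t)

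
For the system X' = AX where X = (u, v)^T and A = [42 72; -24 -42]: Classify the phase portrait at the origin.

A = [[42,72],[-24,-42]]; det(A-λI) = λ^2 - 36.
λ = 6, -6: opposite signs.

saddle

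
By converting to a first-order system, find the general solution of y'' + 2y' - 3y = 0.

y(t) = C_1e^(t) + C_2e^(-3t)

Let x_1 = y, x_2 = y'. Then x_1' = x_2 and x_2' = 3x_1 - 2x_2.
A = [[0,1],[3,-2]]; det(A-λI) = λ^2 + 2λ - 3.
Eigenvalues λ = 1, -3 with eigenvectors (1,1), (1,-3).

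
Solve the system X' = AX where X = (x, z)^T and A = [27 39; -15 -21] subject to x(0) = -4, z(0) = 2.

x(t) = -6e^(3t)sin(3t) - 4e^(3t)cos(3t), z(t) = 4e^(3t)sin(3t) + 2e^(3t)cos(3t)

Coefficient matrix A = [[27, 39], [-15, -21]].
Characteristic polynomial det(A - λI) = λ^2 - 6λ + 18 = 0.
Eigenvalues λ = 3 ± 3i (complex conjugate pair).
For λ=3+3i: an eigenvector is (-3,2) - i(2,-1) = (-3 - 2i, 2 + i).
A real fundamental pair from Re and Im of e^((3+3i)t)v: X_1 = e^(3t)(cos(3t)·(-3,2) + sin(3t)·(2,-1)), X_2 = e^(3t)(sin(3t)·(-3,2) - cos(3t)·(2,-1)).
General solution: C_1X_1 + C_2X_2.
Applying x(0)=-4, z(0)=2 gives C_1=0, C_2=2.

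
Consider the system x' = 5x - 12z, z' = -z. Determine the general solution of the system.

Coefficient matrix A = [[5, -12], [0, -1]].
Characteristic polynomial det(A - λI) = λ^2 - 4λ - 5 = 0.
Eigenvalues λ = -1, 5.
For λ=-1: (A-λI) row 1 is [6, -12], so an eigenvector is (-2, -1).
For λ=5: (A-λI) row 1 is [0, -12], so an eigenvector is (-1, 0).
General solution: c_1e^(-t)(-2,-1) + c_2e^(5t)(-1,0).

x(t) = -2c_1e^(-t) - c_2e^(5t), z(t) = -c_1e^(-t)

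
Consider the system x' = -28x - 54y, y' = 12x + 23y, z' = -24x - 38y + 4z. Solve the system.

x(t) = -2K_1e^(-t) + 9K_2e^(-4t), y(t) = K_1e^(-t) - 4K_2e^(-4t), z(t) = -2K_1e^(-t) + 8K_2e^(-4t) + K_3e^(4t)

Coefficient matrix A = [[-28, -54, 0], [12, 23, 0], [-24, -38, 4]].
det(A - λI) = 0 gives eigenvalues λ = -1, -4, 4.
For λ=-1: eigenvector (-2,1,-2).
For λ=-4: eigenvector (9,-4,8).
For λ=4: eigenvector (0,0,1).
General solution: K_1e^(-t)(-2,1,-2) + K_2e^(-4t)(9,-4,8) + K_3e^(4t)(0,0,1).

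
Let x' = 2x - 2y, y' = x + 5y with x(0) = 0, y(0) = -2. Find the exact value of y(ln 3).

A = [[2,-2],[1,5]]; eigenvalues λ = 3, 4.
Eigenvectors: (2,-1) for λ=3, (1,-1) for λ=4.
From the initial condition, c_1 = -2, c_2 = 4.
y(ln 3) = (-2)(3^3)(-1) + (4)(3^4)(-1) = -270.

-270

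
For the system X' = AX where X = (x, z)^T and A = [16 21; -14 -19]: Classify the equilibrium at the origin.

saddle

A = [[16,21],[-14,-19]]; det(A-λI) = λ^2 + 3λ - 10.
λ = -5, 2: opposite signs.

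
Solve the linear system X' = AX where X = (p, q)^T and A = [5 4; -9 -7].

Coefficient matrix A = [[5, 4], [-9, -7]].
Characteristic polynomial det(A - λI) = λ^2 + 2λ + 1 = 0.
Single eigenvalue λ = -1 with algebraic multiplicity 2.
Eigenvector v = (2,-3); generalized eigenvector w with (A-λI)w=v is (1,-1).
General solution: e^(-t)[c_1·v + c_2·(t·v + w)].

p(t) = 2c_1e^(-t) + 2c_2te^(-t) + c_2e^(-t), q(t) = -3c_1e^(-t) - 3c_2te^(-t) - c_2e^(-t)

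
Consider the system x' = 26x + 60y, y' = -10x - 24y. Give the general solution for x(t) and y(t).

x(t) = -3C_1e^(6t) + 2C_2e^(-4t), y(t) = C_1e^(6t) - C_2e^(-4t)

Coefficient matrix A = [[26, 60], [-10, -24]].
Characteristic polynomial det(A - λI) = λ^2 - 2λ - 24 = 0.
Eigenvalues λ = 6, -4.
For λ=6: (A-λI) row 1 is [20, 60], so an eigenvector is (-3, 1).
For λ=-4: (A-λI) row 1 is [30, 60], so an eigenvector is (2, -1).
General solution: C_1e^(6t)(-3,1) + C_2e^(-4t)(2,-1).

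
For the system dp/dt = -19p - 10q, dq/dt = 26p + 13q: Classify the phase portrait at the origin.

A = [[-19,-10],[26,13]]; det(A-λI) = λ^2 + 6λ + 13.
λ = -3 ± 2i: negative real part.

stable spiral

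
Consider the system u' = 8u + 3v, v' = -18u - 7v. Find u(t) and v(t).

Coefficient matrix A = [[8, 3], [-18, -7]].
Characteristic polynomial det(A - λI) = λ^2 - λ - 2 = 0.
Eigenvalues λ = 2, -1.
For λ=2: (A-λI) row 1 is [6, 3], so an eigenvector is (-1, 2).
For λ=-1: (A-λI) row 1 is [9, 3], so an eigenvector is (1, -3).
General solution: c_1e^(2t)(-1,2) + c_2e^(-t)(1,-3).

u(t) = -c_1e^(2t) + c_2e^(-t), v(t) = 2c_1e^(2t) - 3c_2e^(-t)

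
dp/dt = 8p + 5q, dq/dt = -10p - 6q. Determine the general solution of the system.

Coefficient matrix A = [[8, 5], [-10, -6]].
Characteristic polynomial det(A - λI) = λ^2 - 2λ + 2 = 0.
Eigenvalues λ = 1 ± i (complex conjugate pair).
For λ=1+i: an eigenvector is (-2,3) - i(1,-1) = (-2 - i, 3 + i).
A real fundamental pair from Re and Im of e^((1+i)t)v: X_1 = e^(t)(cos(t)·(-2,3) + sin(t)·(1,-1)), X_2 = e^(t)(sin(t)·(-2,3) - cos(t)·(1,-1)).
General solution: C_1X_1 + C_2X_2.

p(t) = C_1e^(t)sin(t) - 2C_1e^(t)cos(t) - 2C_2e^(t)sin(t) - C_2e^(t)cos(t), q(t) = -C_1e^(t)sin(t) + 3C_1e^(t)cos(t) + 3C_2e^(t)sin(t) + C_2e^(t)cos(t)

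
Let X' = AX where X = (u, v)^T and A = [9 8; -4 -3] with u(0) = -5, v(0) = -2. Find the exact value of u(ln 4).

A = [[9,8],[-4,-3]]; eigenvalues λ = 1, 5.
Eigenvectors: (-1,1) for λ=1, (2,-1) for λ=5.
From the initial condition, c_1 = -9, c_2 = -7.
u(ln 4) = (-9)(4^1)(-1) + (-7)(4^5)(2) = -14300.

-14300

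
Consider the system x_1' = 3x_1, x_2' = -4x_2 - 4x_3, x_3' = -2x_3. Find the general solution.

x_1(t) = c_3e^(3t), x_2(t) = -2c_1e^(-2t) + c_2e^(-4t), x_3(t) = c_1e^(-2t)

Coefficient matrix A = [[3, 0, 0], [0, -4, -4], [0, 0, -2]].
det(A - λI) = 0 gives eigenvalues λ = -2, -4, 3.
For λ=-2: eigenvector (0,-2,1).
For λ=-4: eigenvector (0,1,0).
For λ=3: eigenvector (1,0,0).
General solution: c_1e^(-2t)(0,-2,1) + c_2e^(-4t)(0,1,0) + c_3e^(3t)(1,0,0).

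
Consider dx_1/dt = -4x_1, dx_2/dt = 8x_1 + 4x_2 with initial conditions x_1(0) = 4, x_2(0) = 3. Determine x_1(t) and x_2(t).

Coefficient matrix A = [[-4, 0], [8, 4]].
Characteristic polynomial det(A - λI) = λ^2 - 16 = 0.
Eigenvalues λ = -4, 4.
For λ=-4: (A-λI) row 2 is [8, 8], so an eigenvector is (1, -1).
For λ=4: (A-λI) row 1 is [-8, 0], so an eigenvector is (0, -1).
General solution: K_1e^(-4t)(1,-1) + K_2e^(4t)(0,-1).
Applying x_1(0)=4, x_2(0)=3 gives K_1=4, K_2=-7.

x_1(t) = 4e^(-4t), x_2(t) = 7e^(4t) - 4e^(-4t)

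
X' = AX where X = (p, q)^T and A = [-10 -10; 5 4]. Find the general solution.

Coefficient matrix A = [[-10, -10], [5, 4]].
Characteristic polynomial det(A - λI) = λ^2 + 6λ + 10 = 0.
Eigenvalues λ = -3 ± i (complex conjugate pair).
For λ=-3+i: an eigenvector is (1,-1) - i(3,-2) = (1 - 3i, -1 + 2i).
A real fundamental pair from Re and Im of e^((-3+i)t)v: X_1 = e^(-3t)(cos(t)·(1,-1) + sin(t)·(3,-2)), X_2 = e^(-3t)(sin(t)·(1,-1) - cos(t)·(3,-2)).
General solution: K_1X_1 + K_2X_2.

p(t) = 3K_1e^(-3t)sin(t) + K_1e^(-3t)cos(t) + K_2e^(-3t)sin(t) - 3K_2e^(-3t)cos(t), q(t) = -2K_1e^(-3t)sin(t) - K_1e^(-3t)cos(t) - K_2e^(-3t)sin(t) + 2K_2e^(-3t)cos(t)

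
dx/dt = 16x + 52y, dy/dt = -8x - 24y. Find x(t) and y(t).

x(t) = 2c_1e^(-4t)sin(4t) + 3c_1e^(-4t)cos(4t) + 3c_2e^(-4t)sin(4t) - 2c_2e^(-4t)cos(4t), y(t) = -c_1e^(-4t)sin(4t) - c_1e^(-4t)cos(4t) - c_2e^(-4t)sin(4t) + c_2e^(-4t)cos(4t)

Coefficient matrix A = [[16, 52], [-8, -24]].
Characteristic polynomial det(A - λI) = λ^2 + 8λ + 32 = 0.
Eigenvalues λ = -4 ± 4i (complex conjugate pair).
For λ=-4+4i: an eigenvector is (3,-1) - i(2,-1) = (3 - 2i, -1 + i).
A real fundamental pair from Re and Im of e^((-4+4i)t)v: X_1 = e^(-4t)(cos(4t)·(3,-1) + sin(4t)·(2,-1)), X_2 = e^(-4t)(sin(4t)·(3,-1) - cos(4t)·(2,-1)).
General solution: c_1X_1 + c_2X_2.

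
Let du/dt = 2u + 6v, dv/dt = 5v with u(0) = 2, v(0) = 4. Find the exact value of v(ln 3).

972

A = [[2,6],[0,5]]; eigenvalues λ = 2, 5.
Eigenvectors: (-1,0) for λ=2, (2,1) for λ=5.
From the initial condition, c_1 = 6, c_2 = 4.
v(ln 3) = (6)(3^2)(0) + (4)(3^5)(1) = 972.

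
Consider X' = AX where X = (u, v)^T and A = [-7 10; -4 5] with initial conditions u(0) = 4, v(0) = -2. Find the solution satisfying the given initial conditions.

u(t) = -22e^(-t)sin(2t) + 4e^(-t)cos(2t), v(t) = -14e^(-t)sin(2t) - 2e^(-t)cos(2t)

Coefficient matrix A = [[-7, 10], [-4, 5]].
Characteristic polynomial det(A - λI) = λ^2 + 2λ + 5 = 0.
Eigenvalues λ = -1 ± 2i (complex conjugate pair).
For λ=-1+2i: an eigenvector is (2,1) - i(-1,-1) = (2 + i, 1 + i).
A real fundamental pair from Re and Im of e^((-1+2i)t)v: X_1 = e^(-t)(cos(2t)·(2,1) + sin(2t)·(-1,-1)), X_2 = e^(-t)(sin(2t)·(2,1) - cos(2t)·(-1,-1)).
General solution: c_1X_1 + c_2X_2.
Applying u(0)=4, v(0)=-2 gives c_1=6, c_2=-8.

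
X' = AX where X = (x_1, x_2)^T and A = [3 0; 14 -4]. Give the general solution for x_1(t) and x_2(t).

x_1(t) = K_1e^(3t), x_2(t) = 2K_1e^(3t) + K_2e^(-4t)

Coefficient matrix A = [[3, 0], [14, -4]].
Characteristic polynomial det(A - λI) = λ^2 + λ - 12 = 0.
Eigenvalues λ = 3, -4.
For λ=3: (A-λI) row 2 is [14, -7], so an eigenvector is (1, 2).
For λ=-4: (A-λI) row 1 is [7, 0], so an eigenvector is (0, 1).
General solution: K_1e^(3t)(1,2) + K_2e^(-4t)(0,1).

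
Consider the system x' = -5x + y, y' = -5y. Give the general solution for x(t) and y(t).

x(t) = C_1e^(-5t) + C_2te^(-5t) + 3C_2e^(-5t), y(t) = C_2e^(-5t)

Coefficient matrix A = [[-5, 1], [0, -5]].
Characteristic polynomial det(A - λI) = λ^2 + 10λ + 25 = 0.
Single eigenvalue λ = -5 with algebraic multiplicity 2.
Eigenvector v = (1,0); generalized eigenvector w with (A-λI)w=v is (3,1).
General solution: e^(-5t)[C_1·v + C_2·(t·v + w)].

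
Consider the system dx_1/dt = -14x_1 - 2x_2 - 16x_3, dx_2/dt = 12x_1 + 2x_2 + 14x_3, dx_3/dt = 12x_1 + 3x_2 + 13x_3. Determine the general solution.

x_1(t) = -K_1e^(4t) + 3K_2e^(-2t) - 4K_3e^(-t), x_2(t) = K_1e^(4t) - 2K_2e^(-2t) + 2K_3e^(-t), x_3(t) = K_1e^(4t) - 2K_2e^(-2t) + 3K_3e^(-t)

Coefficient matrix A = [[-14, -2, -16], [12, 2, 14], [12, 3, 13]].
det(A - λI) = 0 gives eigenvalues λ = 4, -2, -1.
For λ=4: eigenvector (-1,1,1).
For λ=-2: eigenvector (3,-2,-2).
For λ=-1: eigenvector (-4,2,3).
General solution: K_1e^(4t)(-1,1,1) + K_2e^(-2t)(3,-2,-2) + K_3e^(-t)(-4,2,3).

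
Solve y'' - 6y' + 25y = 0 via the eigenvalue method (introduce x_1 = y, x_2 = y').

Let x_1 = y, x_2 = y'. Then x_1' = x_2 and x_2' = -25x_1 + 6x_2.
A = [[0,1],[-25,6]]; det(A-λI) = λ^2 - 6λ + 25.
Eigenvalues λ = 3 ± 4i.

y(t) = C_1e^(3t)cos(4t) + C_2e^(3t)sin(4t)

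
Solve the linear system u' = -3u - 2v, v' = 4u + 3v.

u(t) = K_1e^(-t) - K_2e^(t), v(t) = -K_1e^(-t) + 2K_2e^(t)

Coefficient matrix A = [[-3, -2], [4, 3]].
Characteristic polynomial det(A - λI) = λ^2 - 1 = 0.
Eigenvalues λ = -1, 1.
For λ=-1: (A-λI) row 1 is [-2, -2], so an eigenvector is (1, -1).
For λ=1: (A-λI) row 1 is [-4, -2], so an eigenvector is (-1, 2).
General solution: K_1e^(-t)(1,-1) + K_2e^(t)(-1,2).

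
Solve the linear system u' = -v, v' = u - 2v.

u(t) = C_1e^(-t) + C_2te^(-t) + 3C_2e^(-t), v(t) = C_1e^(-t) + C_2te^(-t) + 2C_2e^(-t)

Coefficient matrix A = [[0, -1], [1, -2]].
Characteristic polynomial det(A - λI) = λ^2 + 2λ + 1 = 0.
Single eigenvalue λ = -1 with algebraic multiplicity 2.
Eigenvector v = (1,1); generalized eigenvector w with (A-λI)w=v is (3,2).
General solution: e^(-t)[C_1·v + C_2·(t·v + w)].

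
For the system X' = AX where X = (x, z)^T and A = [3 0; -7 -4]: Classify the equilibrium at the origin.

saddle

A = [[3,0],[-7,-4]]; det(A-λI) = λ^2 + λ - 12.
λ = -4, 3: opposite signs.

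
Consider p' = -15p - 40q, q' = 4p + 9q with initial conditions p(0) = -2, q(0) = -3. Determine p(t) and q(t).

Coefficient matrix A = [[-15, -40], [4, 9]].
Characteristic polynomial det(A - λI) = λ^2 + 6λ + 25 = 0.
Eigenvalues λ = -3 ± 4i (complex conjugate pair).
For λ=-3+4i: an eigenvector is (3,-1) - i(1,0) = (3 - i, -1).
A real fundamental pair from Re and Im of e^((-3+4i)t)v: X_1 = e^(-3t)(cos(4t)·(3,-1) + sin(4t)·(1,0)), X_2 = e^(-3t)(sin(4t)·(3,-1) - cos(4t)·(1,0)).
General solution: C_1X_1 + C_2X_2.
Applying p(0)=-2, q(0)=-3 gives C_1=3, C_2=11.

p(t) = 36e^(-3t)sin(4t) - 2e^(-3t)cos(4t), q(t) = -11e^(-3t)sin(4t) - 3e^(-3t)cos(4t)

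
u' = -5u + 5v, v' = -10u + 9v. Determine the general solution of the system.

u(t) = K_1e^(2t)sin(t) + 2K_1e^(2t)cos(t) + 2K_2e^(2t)sin(t) - K_2e^(2t)cos(t), v(t) = K_1e^(2t)sin(t) + 3K_1e^(2t)cos(t) + 3K_2e^(2t)sin(t) - K_2e^(2t)cos(t)

Coefficient matrix A = [[-5, 5], [-10, 9]].
Characteristic polynomial det(A - λI) = λ^2 - 4λ + 5 = 0.
Eigenvalues λ = 2 ± i (complex conjugate pair).
For λ=2+i: an eigenvector is (2,3) - i(1,1) = (2 - i, 3 - i).
A real fundamental pair from Re and Im of e^((2+i)t)v: X_1 = e^(2t)(cos(t)·(2,3) + sin(t)·(1,1)), X_2 = e^(2t)(sin(t)·(2,3) - cos(t)·(1,1)).
General solution: K_1X_1 + K_2X_2.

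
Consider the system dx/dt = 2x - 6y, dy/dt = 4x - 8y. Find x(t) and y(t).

x(t) = -3C_1e^(-2t) - C_2e^(-4t), y(t) = -2C_1e^(-2t) - C_2e^(-4t)

Coefficient matrix A = [[2, -6], [4, -8]].
Characteristic polynomial det(A - λI) = λ^2 + 6λ + 8 = 0.
Eigenvalues λ = -2, -4.
For λ=-2: (A-λI) row 1 is [4, -6], so an eigenvector is (-3, -2).
For λ=-4: (A-λI) row 1 is [6, -6], so an eigenvector is (-1, -1).
General solution: C_1e^(-2t)(-3,-2) + C_2e^(-4t)(-1,-1).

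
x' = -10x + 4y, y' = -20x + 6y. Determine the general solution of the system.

Coefficient matrix A = [[-10, 4], [-20, 6]].
Characteristic polynomial det(A - λI) = λ^2 + 4λ + 20 = 0.
Eigenvalues λ = -2 ± 4i (complex conjugate pair).
For λ=-2+4i: an eigenvector is (0,1) - i(1,2) = (0 - i, 1 - 2i).
A real fundamental pair from Re and Im of e^((-2+4i)t)v: X_1 = e^(-2t)(cos(4t)·(0,1) + sin(4t)·(1,2)), X_2 = e^(-2t)(sin(4t)·(0,1) - cos(4t)·(1,2)).
General solution: c_1X_1 + c_2X_2.

x(t) = c_1e^(-2t)sin(4t) - c_2e^(-2t)cos(4t), y(t) = 2c_1e^(-2t)sin(4t) + c_1e^(-2t)cos(4t) + c_2e^(-2t)sin(4t) - 2c_2e^(-2t)cos(4t)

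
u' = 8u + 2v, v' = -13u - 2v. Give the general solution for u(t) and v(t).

u(t) = -c_1e^(3t)sin(t) + c_1e^(3t)cos(t) + c_2e^(3t)sin(t) + c_2e^(3t)cos(t), v(t) = 2c_1e^(3t)sin(t) - 3c_1e^(3t)cos(t) - 3c_2e^(3t)sin(t) - 2c_2e^(3t)cos(t)

Coefficient matrix A = [[8, 2], [-13, -2]].
Characteristic polynomial det(A - λI) = λ^2 - 6λ + 10 = 0.
Eigenvalues λ = 3 ± i (complex conjugate pair).
For λ=3+i: an eigenvector is (1,-3) - i(-1,2) = (1 + i, -3 - 2i).
A real fundamental pair from Re and Im of e^((3+i)t)v: X_1 = e^(3t)(cos(t)·(1,-3) + sin(t)·(-1,2)), X_2 = e^(3t)(sin(t)·(1,-3) - cos(t)·(-1,2)).
General solution: c_1X_1 + c_2X_2.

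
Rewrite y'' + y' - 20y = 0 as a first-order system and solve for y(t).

y(t) = K_1e^(-5t) + K_2e^(4t)

Let x_1 = y, x_2 = y'. Then x_1' = x_2 and x_2' = 20x_1 - x_2.
A = [[0,1],[20,-1]]; det(A-λI) = λ^2 + λ - 20.
Eigenvalues λ = -5, 4 with eigenvectors (1,-5), (1,4).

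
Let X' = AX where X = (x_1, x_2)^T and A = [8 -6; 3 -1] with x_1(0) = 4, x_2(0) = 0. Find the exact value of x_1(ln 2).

240

A = [[8,-6],[3,-1]]; eigenvalues λ = 2, 5.
Eigenvectors: (1,1) for λ=2, (2,1) for λ=5.
From the initial condition, c_1 = -4, c_2 = 4.
x_1(ln 2) = (-4)(2^2)(1) + (4)(2^5)(2) = 240.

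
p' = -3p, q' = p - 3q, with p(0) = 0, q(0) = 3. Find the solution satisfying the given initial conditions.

p(t) = 0, q(t) = 3e^(-3t)

Coefficient matrix A = [[-3, 0], [1, -3]].
Characteristic polynomial det(A - λI) = λ^2 + 6λ + 9 = 0.
Single eigenvalue λ = -3 with algebraic multiplicity 2.
Eigenvector v = (0,1); generalized eigenvector w with (A-λI)w=v is (1,-2).
General solution: e^(-3t)[c_1·v + c_2·(t·v + w)].
Applying p(0)=0, q(0)=3 gives c_1=3, c_2=0.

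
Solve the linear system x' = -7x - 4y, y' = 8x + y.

Coefficient matrix A = [[-7, -4], [8, 1]].
Characteristic polynomial det(A - λI) = λ^2 + 6λ + 25 = 0.
Eigenvalues λ = -3 ± 4i (complex conjugate pair).
For λ=-3+4i: an eigenvector is (-1,1) - i(0,-1) = (-1, 1 + i).
A real fundamental pair from Re and Im of e^((-3+4i)t)v: X_1 = e^(-3t)(cos(4t)·(-1,1) + sin(4t)·(0,-1)), X_2 = e^(-3t)(sin(4t)·(-1,1) - cos(4t)·(0,-1)).
General solution: c_1X_1 + c_2X_2.

x(t) = -c_1e^(-3t)cos(4t) - c_2e^(-3t)sin(4t), y(t) = -c_1e^(-3t)sin(4t) + c_1e^(-3t)cos(4t) + c_2e^(-3t)sin(4t) + c_2e^(-3t)cos(4t)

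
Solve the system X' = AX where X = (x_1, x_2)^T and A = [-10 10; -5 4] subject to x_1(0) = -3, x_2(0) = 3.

x_1(t) = 51e^(-3t)sin(t) - 3e^(-3t)cos(t), x_2(t) = 36e^(-3t)sin(t) + 3e^(-3t)cos(t)

Coefficient matrix A = [[-10, 10], [-5, 4]].
Characteristic polynomial det(A - λI) = λ^2 + 6λ + 10 = 0.
Eigenvalues λ = -3 ± i (complex conjugate pair).
For λ=-3+i: an eigenvector is (3,2) - i(-1,-1) = (3 + i, 2 + i).
A real fundamental pair from Re and Im of e^((-3+i)t)v: X_1 = e^(-3t)(cos(t)·(3,2) + sin(t)·(-1,-1)), X_2 = e^(-3t)(sin(t)·(3,2) - cos(t)·(-1,-1)).
General solution: C_1X_1 + C_2X_2.
Applying x_1(0)=-3, x_2(0)=3 gives C_1=-6, C_2=15.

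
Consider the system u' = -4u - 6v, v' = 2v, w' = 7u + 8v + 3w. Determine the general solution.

Coefficient matrix A = [[-4, -6, 0], [0, 2, 0], [7, 8, 3]].
det(A - λI) = 0 gives eigenvalues λ = -4, 3, 2.
For λ=-4: eigenvector (1,0,-1).
For λ=3: eigenvector (0,0,1).
For λ=2: eigenvector (-1,1,-1).
General solution: C_1e^(-4t)(1,0,-1) + C_2e^(3t)(0,0,1) + C_3e^(2t)(-1,1,-1).

u(t) = C_1e^(-4t) - C_3e^(2t), v(t) = C_3e^(2t), w(t) = -C_1e^(-4t) + C_2e^(3t) - C_3e^(2t)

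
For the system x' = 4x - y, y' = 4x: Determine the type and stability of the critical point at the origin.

A = [[4,-1],[4,0]]; det(A-λI) = λ^2 - 4λ + 4.
repeated λ = 2 with a single eigenvector.

unstable improper node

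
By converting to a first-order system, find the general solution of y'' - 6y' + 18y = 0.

y(t) = C_1e^(3t)cos(3t) + C_2e^(3t)sin(3t)

Let x_1 = y, x_2 = y'. Then x_1' = x_2 and x_2' = -18x_1 + 6x_2.
A = [[0,1],[-18,6]]; det(A-λI) = λ^2 - 6λ + 18.
Eigenvalues λ = 3 ± 3i.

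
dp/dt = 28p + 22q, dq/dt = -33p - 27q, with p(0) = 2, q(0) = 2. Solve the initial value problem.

Coefficient matrix A = [[28, 22], [-33, -27]].
Characteristic polynomial det(A - λI) = λ^2 - λ - 30 = 0.
Eigenvalues λ = -5, 6.
For λ=-5: (A-λI) row 1 is [33, 22], so an eigenvector is (-2, 3).
For λ=6: (A-λI) row 1 is [22, 22], so an eigenvector is (-1, 1).
General solution: C_1e^(-5t)(-2,3) + C_2e^(6t)(-1,1).
Applying p(0)=2, q(0)=2 gives C_1=4, C_2=-10.

p(t) = 10e^(6t) - 8e^(-5t), q(t) = -10e^(6t) + 12e^(-5t)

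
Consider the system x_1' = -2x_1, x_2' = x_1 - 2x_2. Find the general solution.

Coefficient matrix A = [[-2, 0], [1, -2]].
Characteristic polynomial det(A - λI) = λ^2 + 4λ + 4 = 0.
Single eigenvalue λ = -2 with algebraic multiplicity 2.
Eigenvector v = (0,-1); generalized eigenvector w with (A-λI)w=v is (-1,-2).
General solution: e^(-2t)[c_1·v + c_2·(t·v + w)].

x_1(t) = -c_2e^(-2t), x_2(t) = -c_1e^(-2t) - c_2te^(-2t) - 2c_2e^(-2t)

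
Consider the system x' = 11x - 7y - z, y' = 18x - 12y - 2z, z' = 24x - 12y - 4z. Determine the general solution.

x(t) = C_1e^(-3t) + C_2e^(2t) + C_3e^(-4t), y(t) = 2C_1e^(-3t) + C_2e^(2t) + 2C_3e^(-4t), z(t) = 2C_2e^(2t) + C_3e^(-4t)

Coefficient matrix A = [[11, -7, -1], [18, -12, -2], [24, -12, -4]].
det(A - λI) = 0 gives eigenvalues λ = -3, 2, -4.
For λ=-3: eigenvector (1,2,0).
For λ=2: eigenvector (1,1,2).
For λ=-4: eigenvector (1,2,1).
General solution: C_1e^(-3t)(1,2,0) + C_2e^(2t)(1,1,2) + C_3e^(-4t)(1,2,1).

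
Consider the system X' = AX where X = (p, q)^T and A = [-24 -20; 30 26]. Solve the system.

p(t) = -c_1e^(-4t) + 2c_2e^(6t), q(t) = c_1e^(-4t) - 3c_2e^(6t)

Coefficient matrix A = [[-24, -20], [30, 26]].
Characteristic polynomial det(A - λI) = λ^2 - 2λ - 24 = 0.
Eigenvalues λ = -4, 6.
For λ=-4: (A-λI) row 1 is [-20, -20], so an eigenvector is (-1, 1).
For λ=6: (A-λI) row 1 is [-30, -20], so an eigenvector is (2, -3).
General solution: c_1e^(-4t)(-1,1) + c_2e^(6t)(2,-3).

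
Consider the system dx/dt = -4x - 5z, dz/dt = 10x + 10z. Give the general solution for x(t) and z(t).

Coefficient matrix A = [[-4, -5], [10, 10]].
Characteristic polynomial det(A - λI) = λ^2 - 6λ + 10 = 0.
Eigenvalues λ = 3 ± i (complex conjugate pair).
For λ=3+i: an eigenvector is (-1,1) - i(2,-3) = (-1 - 2i, 1 + 3i).
A real fundamental pair from Re and Im of e^((3+i)t)v: X_1 = e^(3t)(cos(t)·(-1,1) + sin(t)·(2,-3)), X_2 = e^(3t)(sin(t)·(-1,1) - cos(t)·(2,-3)).
General solution: C_1X_1 + C_2X_2.

x(t) = 2C_1e^(3t)sin(t) - C_1e^(3t)cos(t) - C_2e^(3t)sin(t) - 2C_2e^(3t)cos(t), z(t) = -3C_1e^(3t)sin(t) + C_1e^(3t)cos(t) + C_2e^(3t)sin(t) + 3C_2e^(3t)cos(t)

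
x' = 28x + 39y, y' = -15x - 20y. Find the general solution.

Coefficient matrix A = [[28, 39], [-15, -20]].
Characteristic polynomial det(A - λI) = λ^2 - 8λ + 25 = 0.
Eigenvalues λ = 4 ± 3i (complex conjugate pair).
For λ=4+3i: an eigenvector is (3,-2) - i(-2,1) = (3 + 2i, -2 - i).
A real fundamental pair from Re and Im of e^((4+3i)t)v: X_1 = e^(4t)(cos(3t)·(3,-2) + sin(3t)·(-2,1)), X_2 = e^(4t)(sin(3t)·(3,-2) - cos(3t)·(-2,1)).
General solution: K_1X_1 + K_2X_2.

x(t) = -2K_1e^(4t)sin(3t) + 3K_1e^(4t)cos(3t) + 3K_2e^(4t)sin(3t) + 2K_2e^(4t)cos(3t), y(t) = K_1e^(4t)sin(3t) - 2K_1e^(4t)cos(3t) - 2K_2e^(4t)sin(3t) - K_2e^(4t)cos(3t)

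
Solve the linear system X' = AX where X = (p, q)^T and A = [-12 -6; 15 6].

Coefficient matrix A = [[-12, -6], [15, 6]].
Characteristic polynomial det(A - λI) = λ^2 + 6λ + 18 = 0.
Eigenvalues λ = -3 ± 3i (complex conjugate pair).
For λ=-3+3i: an eigenvector is (1,-2) - i(1,-1) = (1 - i, -2 + i).
A real fundamental pair from Re and Im of e^((-3+3i)t)v: X_1 = e^(-3t)(cos(3t)·(1,-2) + sin(3t)·(1,-1)), X_2 = e^(-3t)(sin(3t)·(1,-2) - cos(3t)·(1,-1)).
General solution: C_1X_1 + C_2X_2.

p(t) = C_1e^(-3t)sin(3t) + C_1e^(-3t)cos(3t) + C_2e^(-3t)sin(3t) - C_2e^(-3t)cos(3t), q(t) = -C_1e^(-3t)sin(3t) - 2C_1e^(-3t)cos(3t) - 2C_2e^(-3t)sin(3t) + C_2e^(-3t)cos(3t)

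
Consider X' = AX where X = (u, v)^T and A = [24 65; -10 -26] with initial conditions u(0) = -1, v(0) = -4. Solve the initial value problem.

Coefficient matrix A = [[24, 65], [-10, -26]].
Characteristic polynomial det(A - λI) = λ^2 + 2λ + 26 = 0.
Eigenvalues λ = -1 ± 5i (complex conjugate pair).
For λ=-1+5i: an eigenvector is (-3,1) - i(-2,1) = (-3 + 2i, 1 - i).
A real fundamental pair from Re and Im of e^((-1+5i)t)v: X_1 = e^(-t)(cos(5t)·(-3,1) + sin(5t)·(-2,1)), X_2 = e^(-t)(sin(5t)·(-3,1) - cos(5t)·(-2,1)).
General solution: C_1X_1 + C_2X_2.
Applying u(0)=-1, v(0)=-4 gives C_1=9, C_2=13.

u(t) = -57e^(-t)sin(5t) - e^(-t)cos(5t), v(t) = 22e^(-t)sin(5t) - 4e^(-t)cos(5t)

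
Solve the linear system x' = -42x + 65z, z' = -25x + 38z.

Coefficient matrix A = [[-42, 65], [-25, 38]].
Characteristic polynomial det(A - λI) = λ^2 + 4λ + 29 = 0.
Eigenvalues λ = -2 ± 5i (complex conjugate pair).
For λ=-2+5i: an eigenvector is (2,1) - i(-3,-2) = (2 + 3i, 1 + 2i).
A real fundamental pair from Re and Im of e^((-2+5i)t)v: X_1 = e^(-2t)(cos(5t)·(2,1) + sin(5t)·(-3,-2)), X_2 = e^(-2t)(sin(5t)·(2,1) - cos(5t)·(-3,-2)).
General solution: c_1X_1 + c_2X_2.

x(t) = -3c_1e^(-2t)sin(5t) + 2c_1e^(-2t)cos(5t) + 2c_2e^(-2t)sin(5t) + 3c_2e^(-2t)cos(5t), z(t) = -2c_1e^(-2t)sin(5t) + c_1e^(-2t)cos(5t) + c_2e^(-2t)sin(5t) + 2c_2e^(-2t)cos(5t)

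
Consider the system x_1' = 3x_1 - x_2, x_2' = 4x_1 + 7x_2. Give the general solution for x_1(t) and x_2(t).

Coefficient matrix A = [[3, -1], [4, 7]].
Characteristic polynomial det(A - λI) = λ^2 - 10λ + 25 = 0.
Single eigenvalue λ = 5 with algebraic multiplicity 2.
Eigenvector v = (-1,2); generalized eigenvector w with (A-λI)w=v is (2,-3).
General solution: e^(5t)[K_1·v + K_2·(t·v + w)].

x_1(t) = -K_1e^(5t) - K_2te^(5t) + 2K_2e^(5t), x_2(t) = 2K_1e^(5t) + 2K_2te^(5t) - 3K_2e^(5t)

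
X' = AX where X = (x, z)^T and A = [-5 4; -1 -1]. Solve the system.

x(t) = 2c_1e^(-3t) + 2c_2te^(-3t) + 3c_2e^(-3t), z(t) = c_1e^(-3t) + c_2te^(-3t) + 2c_2e^(-3t)

Coefficient matrix A = [[-5, 4], [-1, -1]].
Characteristic polynomial det(A - λI) = λ^2 + 6λ + 9 = 0.
Single eigenvalue λ = -3 with algebraic multiplicity 2.
Eigenvector v = (2,1); generalized eigenvector w with (A-λI)w=v is (3,2).
General solution: e^(-3t)[c_1·v + c_2·(t·v + w)].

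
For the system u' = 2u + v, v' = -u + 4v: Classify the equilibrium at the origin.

A = [[2,1],[-1,4]]; det(A-λI) = λ^2 - 6λ + 9.
repeated λ = 3 with a single eigenvector.

unstable improper node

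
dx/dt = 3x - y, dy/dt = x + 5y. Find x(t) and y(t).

x(t) = C_1e^(4t) + C_2te^(4t) + C_2e^(4t), y(t) = -C_1e^(4t) - C_2te^(4t) - 2C_2e^(4t)

Coefficient matrix A = [[3, -1], [1, 5]].
Characteristic polynomial det(A - λI) = λ^2 - 8λ + 16 = 0.
Single eigenvalue λ = 4 with algebraic multiplicity 2.
Eigenvector v = (1,-1); generalized eigenvector w with (A-λI)w=v is (1,-2).
General solution: e^(4t)[C_1·v + C_2·(t·v + w)].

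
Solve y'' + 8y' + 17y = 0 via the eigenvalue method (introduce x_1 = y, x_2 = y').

Let x_1 = y, x_2 = y'. Then x_1' = x_2 and x_2' = -17x_1 - 8x_2.
A = [[0,1],[-17,-8]]; det(A-λI) = λ^2 + 8λ + 17.
Eigenvalues λ = -4 ± i.

y(t) = C_1e^(-4t)cos(t) + C_2e^(-4t)sin(t)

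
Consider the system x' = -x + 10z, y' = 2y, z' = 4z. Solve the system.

Coefficient matrix A = [[-1, 0, 10], [0, 2, 0], [0, 0, 4]].
det(A - λI) = 0 gives eigenvalues λ = -1, 2, 4.
For λ=-1: eigenvector (1,0,0).
For λ=2: eigenvector (0,1,0).
For λ=4: eigenvector (2,0,1).
General solution: c_1e^(-t)(1,0,0) + c_2e^(2t)(0,1,0) + c_3e^(4t)(2,0,1).

x(t) = c_1e^(-t) + 2c_3e^(4t), y(t) = c_2e^(2t), z(t) = c_3e^(4t)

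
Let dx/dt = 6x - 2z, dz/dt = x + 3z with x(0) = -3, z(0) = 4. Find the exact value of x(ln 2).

A = [[6,-2],[1,3]]; eigenvalues λ = 5, 4.
Eigenvectors: (2,1) for λ=5, (-1,-1) for λ=4.
From the initial condition, c_1 = -7, c_2 = -11.
x(ln 2) = (-7)(2^5)(2) + (-11)(2^4)(-1) = -272.

-272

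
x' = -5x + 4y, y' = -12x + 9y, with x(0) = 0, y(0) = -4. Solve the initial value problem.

x(t) = -8e^(3t) + 8e^(t), y(t) = -16e^(3t) + 12e^(t)

Coefficient matrix A = [[-5, 4], [-12, 9]].
Characteristic polynomial det(A - λI) = λ^2 - 4λ + 3 = 0.
Eigenvalues λ = 1, 3.
For λ=1: (A-λI) row 1 is [-6, 4], so an eigenvector is (-2, -3).
For λ=3: (A-λI) row 1 is [-8, 4], so an eigenvector is (1, 2).
General solution: K_1e^(t)(-2,-3) + K_2e^(3t)(1,2).
Applying x(0)=0, y(0)=-4 gives K_1=-4, K_2=-8.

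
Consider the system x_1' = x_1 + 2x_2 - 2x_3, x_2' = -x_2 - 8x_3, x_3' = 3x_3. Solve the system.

Coefficient matrix A = [[1, 2, -2], [0, -1, -8], [0, 0, 3]].
det(A - λI) = 0 gives eigenvalues λ = -1, 1, 3.
For λ=-1: eigenvector (-1,1,0).
For λ=1: eigenvector (1,0,0).
For λ=3: eigenvector (-3,-2,1).
General solution: c_1e^(-t)(-1,1,0) + c_2e^(t)(1,0,0) + c_3e^(3t)(-3,-2,1).

x_1(t) = -c_1e^(-t) + c_2e^(t) - 3c_3e^(3t), x_2(t) = c_1e^(-t) - 2c_3e^(3t), x_3(t) = c_3e^(3t)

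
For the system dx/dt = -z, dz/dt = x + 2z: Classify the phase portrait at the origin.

A = [[0,-1],[1,2]]; det(A-λI) = λ^2 - 2λ + 1.
repeated λ = 1 with a single eigenvector.

unstable improper node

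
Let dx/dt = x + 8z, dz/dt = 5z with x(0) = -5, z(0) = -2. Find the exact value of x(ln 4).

A = [[1,8],[0,5]]; eigenvalues λ = 1, 5.
Eigenvectors: (1,0) for λ=1, (2,1) for λ=5.
From the initial condition, c_1 = -1, c_2 = -2.
x(ln 4) = (-1)(4^1)(1) + (-2)(4^5)(2) = -4100.

-4100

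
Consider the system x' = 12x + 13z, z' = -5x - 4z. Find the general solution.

x(t) = 3K_1e^(4t)sin(t) + 2K_1e^(4t)cos(t) + 2K_2e^(4t)sin(t) - 3K_2e^(4t)cos(t), z(t) = -2K_1e^(4t)sin(t) - K_1e^(4t)cos(t) - K_2e^(4t)sin(t) + 2K_2e^(4t)cos(t)

Coefficient matrix A = [[12, 13], [-5, -4]].
Characteristic polynomial det(A - λI) = λ^2 - 8λ + 17 = 0.
Eigenvalues λ = 4 ± i (complex conjugate pair).
For λ=4+i: an eigenvector is (2,-1) - i(3,-2) = (2 - 3i, -1 + 2i).
A real fundamental pair from Re and Im of e^((4+i)t)v: X_1 = e^(4t)(cos(t)·(2,-1) + sin(t)·(3,-2)), X_2 = e^(4t)(sin(t)·(2,-1) - cos(t)·(3,-2)).
General solution: K_1X_1 + K_2X_2.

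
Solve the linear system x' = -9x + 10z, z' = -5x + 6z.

Coefficient matrix A = [[-9, 10], [-5, 6]].
Characteristic polynomial det(A - λI) = λ^2 + 3λ - 4 = 0.
Eigenvalues λ = 1, -4.
For λ=1: (A-λI) row 1 is [-10, 10], so an eigenvector is (-1, -1).
For λ=-4: (A-λI) row 1 is [-5, 10], so an eigenvector is (-2, -1).
General solution: C_1e^(t)(-1,-1) + C_2e^(-4t)(-2,-1).

x(t) = -C_1e^(t) - 2C_2e^(-4t), z(t) = -C_1e^(t) - C_2e^(-4t)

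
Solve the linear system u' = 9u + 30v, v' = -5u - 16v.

Coefficient matrix A = [[9, 30], [-5, -16]].
Characteristic polynomial det(A - λI) = λ^2 + 7λ + 6 = 0.
Eigenvalues λ = -1, -6.
For λ=-1: (A-λI) row 1 is [10, 30], so an eigenvector is (-3, 1).
For λ=-6: (A-λI) row 1 is [15, 30], so an eigenvector is (2, -1).
General solution: C_1e^(-t)(-3,1) + C_2e^(-6t)(2,-1).

u(t) = -3C_1e^(-t) + 2C_2e^(-6t), v(t) = C_1e^(-t) - C_2e^(-6t)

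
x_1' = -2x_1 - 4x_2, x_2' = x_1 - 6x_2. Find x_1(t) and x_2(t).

x_1(t) = 2K_1e^(-4t) + 2K_2te^(-4t) - K_2e^(-4t), x_2(t) = K_1e^(-4t) + K_2te^(-4t) - K_2e^(-4t)

Coefficient matrix A = [[-2, -4], [1, -6]].
Characteristic polynomial det(A - λI) = λ^2 + 8λ + 16 = 0.
Single eigenvalue λ = -4 with algebraic multiplicity 2.
Eigenvector v = (2,1); generalized eigenvector w with (A-λI)w=v is (-1,-1).
General solution: e^(-4t)[K_1·v + K_2·(t·v + w)].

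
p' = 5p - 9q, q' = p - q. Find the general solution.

Coefficient matrix A = [[5, -9], [1, -1]].
Characteristic polynomial det(A - λI) = λ^2 - 4λ + 4 = 0.
Single eigenvalue λ = 2 with algebraic multiplicity 2.
Eigenvector v = (3,1); generalized eigenvector w with (A-λI)w=v is (1,0).
General solution: e^(2t)[C_1·v + C_2·(t·v + w)].

p(t) = 3C_1e^(2t) + 3C_2te^(2t) + C_2e^(2t), q(t) = C_1e^(2t) + C_2te^(2t)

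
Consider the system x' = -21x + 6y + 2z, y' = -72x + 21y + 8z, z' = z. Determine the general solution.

x(t) = -K_1e^(t) + K_2e^(-3t) - K_3e^(3t), y(t) = -4K_1e^(t) + 3K_2e^(-3t) - 4K_3e^(3t), z(t) = K_1e^(t)

Coefficient matrix A = [[-21, 6, 2], [-72, 21, 8], [0, 0, 1]].
det(A - λI) = 0 gives eigenvalues λ = 1, -3, 3.
For λ=1: eigenvector (-1,-4,1).
For λ=-3: eigenvector (1,3,0).
For λ=3: eigenvector (-1,-4,0).
General solution: K_1e^(t)(-1,-4,1) + K_2e^(-3t)(1,3,0) + K_3e^(3t)(-1,-4,0).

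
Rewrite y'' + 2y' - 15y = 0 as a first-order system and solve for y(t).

Let x_1 = y, x_2 = y'. Then x_1' = x_2 and x_2' = 15x_1 - 2x_2.
A = [[0,1],[15,-2]]; det(A-λI) = λ^2 + 2λ - 15.
Eigenvalues λ = -5, 3 with eigenvectors (1,-5), (1,3).

y(t) = C_1e^(-5t) + C_2e^(3t)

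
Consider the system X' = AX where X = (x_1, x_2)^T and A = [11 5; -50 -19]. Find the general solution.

x_1(t) = -C_1e^(-4t)sin(5t) + C_2e^(-4t)cos(5t), x_2(t) = 3C_1e^(-4t)sin(5t) - C_1e^(-4t)cos(5t) - C_2e^(-4t)sin(5t) - 3C_2e^(-4t)cos(5t)

Coefficient matrix A = [[11, 5], [-50, -19]].
Characteristic polynomial det(A - λI) = λ^2 + 8λ + 41 = 0.
Eigenvalues λ = -4 ± 5i (complex conjugate pair).
For λ=-4+5i: an eigenvector is (0,-1) - i(-1,3) = (0 + i, -1 - 3i).
A real fundamental pair from Re and Im of e^((-4+5i)t)v: X_1 = e^(-4t)(cos(5t)·(0,-1) + sin(5t)·(-1,3)), X_2 = e^(-4t)(sin(5t)·(0,-1) - cos(5t)·(-1,3)).
General solution: C_1X_1 + C_2X_2.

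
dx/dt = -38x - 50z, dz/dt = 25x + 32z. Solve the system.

x(t) = 3c_1e^(-3t)sin(5t) + c_1e^(-3t)cos(5t) + c_2e^(-3t)sin(5t) - 3c_2e^(-3t)cos(5t), z(t) = -2c_1e^(-3t)sin(5t) - c_1e^(-3t)cos(5t) - c_2e^(-3t)sin(5t) + 2c_2e^(-3t)cos(5t)

Coefficient matrix A = [[-38, -50], [25, 32]].
Characteristic polynomial det(A - λI) = λ^2 + 6λ + 34 = 0.
Eigenvalues λ = -3 ± 5i (complex conjugate pair).
For λ=-3+5i: an eigenvector is (1,-1) - i(3,-2) = (1 - 3i, -1 + 2i).
A real fundamental pair from Re and Im of e^((-3+5i)t)v: X_1 = e^(-3t)(cos(5t)·(1,-1) + sin(5t)·(3,-2)), X_2 = e^(-3t)(sin(5t)·(1,-1) - cos(5t)·(3,-2)).
General solution: c_1X_1 + c_2X_2.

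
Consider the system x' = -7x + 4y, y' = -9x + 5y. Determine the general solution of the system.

Coefficient matrix A = [[-7, 4], [-9, 5]].
Characteristic polynomial det(A - λI) = λ^2 + 2λ + 1 = 0.
Single eigenvalue λ = -1 with algebraic multiplicity 2.
Eigenvector v = (2,3); generalized eigenvector w with (A-λI)w=v is (-1,-1).
General solution: e^(-t)[K_1·v + K_2·(t·v + w)].

x(t) = 2K_1e^(-t) + 2K_2te^(-t) - K_2e^(-t), y(t) = 3K_1e^(-t) + 3K_2te^(-t) - K_2e^(-t)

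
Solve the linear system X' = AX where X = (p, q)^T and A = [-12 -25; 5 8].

p(t) = c_1e^(-2t)sin(5t) + 2c_1e^(-2t)cos(5t) + 2c_2e^(-2t)sin(5t) - c_2e^(-2t)cos(5t), q(t) = -c_1e^(-2t)cos(5t) - c_2e^(-2t)sin(5t)

Coefficient matrix A = [[-12, -25], [5, 8]].
Characteristic polynomial det(A - λI) = λ^2 + 4λ + 29 = 0.
Eigenvalues λ = -2 ± 5i (complex conjugate pair).
For λ=-2+5i: an eigenvector is (2,-1) - i(1,0) = (2 - i, -1).
A real fundamental pair from Re and Im of e^((-2+5i)t)v: X_1 = e^(-2t)(cos(5t)·(2,-1) + sin(5t)·(1,0)), X_2 = e^(-2t)(sin(5t)·(2,-1) - cos(5t)·(1,0)).
General solution: c_1X_1 + c_2X_2.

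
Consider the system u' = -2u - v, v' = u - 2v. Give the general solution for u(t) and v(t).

u(t) = c_1e^(-2t)sin(t) - c_2e^(-2t)cos(t), v(t) = -c_1e^(-2t)cos(t) - c_2e^(-2t)sin(t)

Coefficient matrix A = [[-2, -1], [1, -2]].
Characteristic polynomial det(A - λI) = λ^2 + 4λ + 5 = 0.
Eigenvalues λ = -2 ± i (complex conjugate pair).
For λ=-2+i: an eigenvector is (0,-1) - i(1,0) = (0 - i, -1).
A real fundamental pair from Re and Im of e^((-2+i)t)v: X_1 = e^(-2t)(cos(t)·(0,-1) + sin(t)·(1,0)), X_2 = e^(-2t)(sin(t)·(0,-1) - cos(t)·(1,0)).
General solution: c_1X_1 + c_2X_2.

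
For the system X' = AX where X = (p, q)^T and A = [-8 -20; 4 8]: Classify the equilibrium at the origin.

center

A = [[-8,-20],[4,8]]; det(A-λI) = λ^2 + 16.
λ = 0 ± 4i: zero real part.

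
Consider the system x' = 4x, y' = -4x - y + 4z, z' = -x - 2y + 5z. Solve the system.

Coefficient matrix A = [[4, 0, 0], [-4, -1, 4], [-1, -2, 5]].
det(A - λI) = 0 gives eigenvalues λ = 4, 3, 1.
For λ=4: eigenvector (1,0,1).
For λ=3: eigenvector (0,-1,-1).
For λ=1: eigenvector (0,2,1).
General solution: c_1e^(4t)(1,0,1) + c_2e^(3t)(0,-1,-1) + c_3e^(t)(0,2,1).

x(t) = c_1e^(4t), y(t) = -c_2e^(3t) + 2c_3e^(t), z(t) = c_1e^(4t) - c_2e^(3t) + c_3e^(t)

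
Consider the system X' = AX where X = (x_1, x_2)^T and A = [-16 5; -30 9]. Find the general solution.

x_1(t) = -C_1e^(-t) - C_2e^(-6t), x_2(t) = -3C_1e^(-t) - 2C_2e^(-6t)

Coefficient matrix A = [[-16, 5], [-30, 9]].
Characteristic polynomial det(A - λI) = λ^2 + 7λ + 6 = 0.
Eigenvalues λ = -1, -6.
For λ=-1: (A-λI) row 1 is [-15, 5], so an eigenvector is (-1, -3).
For λ=-6: (A-λI) row 1 is [-10, 5], so an eigenvector is (-1, -2).
General solution: C_1e^(-t)(-1,-3) + C_2e^(-6t)(-1,-2).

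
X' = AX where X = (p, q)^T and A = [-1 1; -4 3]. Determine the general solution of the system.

Coefficient matrix A = [[-1, 1], [-4, 3]].
Characteristic polynomial det(A - λI) = λ^2 - 2λ + 1 = 0.
Single eigenvalue λ = 1 with algebraic multiplicity 2.
Eigenvector v = (1,2); generalized eigenvector w with (A-λI)w=v is (1,3).
General solution: e^(t)[K_1·v + K_2·(t·v + w)].

p(t) = K_1e^(t) + K_2te^(t) + K_2e^(t), q(t) = 2K_1e^(t) + 2K_2te^(t) + 3K_2e^(t)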